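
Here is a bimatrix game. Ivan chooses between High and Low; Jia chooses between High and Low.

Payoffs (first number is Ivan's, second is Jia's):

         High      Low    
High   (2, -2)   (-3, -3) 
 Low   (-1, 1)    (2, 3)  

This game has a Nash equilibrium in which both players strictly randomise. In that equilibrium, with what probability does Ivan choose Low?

1/3

Let p be the probability that Ivan plays High. In a completely mixed equilibrium, Jia must be indifferent between High and Low.
Jia's expected payoff from High is −2p + (1−p); from Low it is −3p + 3(1−p).
Setting these equal: −3p + 1 = −6p + 3, so p = 2/3.
Therefore Ivan plays Low with probability 1 − 2/3 = 1/3.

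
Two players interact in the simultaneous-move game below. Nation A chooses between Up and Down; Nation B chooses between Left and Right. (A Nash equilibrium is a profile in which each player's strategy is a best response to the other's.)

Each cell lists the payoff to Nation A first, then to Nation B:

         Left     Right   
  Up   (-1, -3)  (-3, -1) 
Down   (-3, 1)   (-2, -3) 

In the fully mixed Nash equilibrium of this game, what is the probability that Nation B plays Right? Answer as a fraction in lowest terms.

2/3

Let y be the probability that Nation B plays Left. In a completely mixed equilibrium, Nation A must be indifferent between Up and Down.
Nation A's expected payoff from Up is −y − 3(1−y); from Down it is −3y − 2(1−y).
Setting these equal: 2y − 3 = −y − 2, so y = 1/3.
Therefore Nation B plays Right with probability 1 − 1/3 = 2/3.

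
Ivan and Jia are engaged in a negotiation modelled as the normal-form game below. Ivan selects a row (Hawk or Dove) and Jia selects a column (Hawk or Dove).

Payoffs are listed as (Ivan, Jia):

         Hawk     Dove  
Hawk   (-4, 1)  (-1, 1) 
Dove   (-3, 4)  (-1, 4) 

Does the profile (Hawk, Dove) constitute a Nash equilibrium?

Yes

At (Hawk, Dove), Ivan earns -1; switching to Dove would give -1, so Ivan has no profitable deviation.
Jia earns 1; switching to Hawk would give 1, so Jia has no profitable deviation.
Neither player can gain by a unilateral deviation, so this profile is a Nash equilibrium.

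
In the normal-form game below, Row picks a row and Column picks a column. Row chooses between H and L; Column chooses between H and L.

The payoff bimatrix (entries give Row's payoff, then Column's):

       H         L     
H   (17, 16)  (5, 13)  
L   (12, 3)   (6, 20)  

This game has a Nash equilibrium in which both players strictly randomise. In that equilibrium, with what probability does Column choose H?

Let c be the probability that Column plays H. In a completely mixed equilibrium, Row must be indifferent between H and L.
Row's expected payoff from H is 17c + 5(1−c); from L it is 12c + 6(1−c).
Setting these equal: 12c + 5 = 6c + 6, so c = 1/6.

1/6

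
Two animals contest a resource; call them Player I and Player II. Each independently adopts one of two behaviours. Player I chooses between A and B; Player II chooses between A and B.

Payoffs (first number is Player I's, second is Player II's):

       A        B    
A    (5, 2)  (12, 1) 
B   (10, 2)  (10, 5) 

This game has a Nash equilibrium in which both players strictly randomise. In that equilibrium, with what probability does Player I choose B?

Let p be the probability that Player I plays A. In a completely mixed equilibrium, Player II must be indifferent between A and B.
Player II's expected payoff from A is 2p + 2(1−p); from B it is p + 5(1−p).
Setting these equal: 2 = −4p + 5, so p = 3/4.
Therefore Player I plays B with probability 1 − 3/4 = 1/4.

1/4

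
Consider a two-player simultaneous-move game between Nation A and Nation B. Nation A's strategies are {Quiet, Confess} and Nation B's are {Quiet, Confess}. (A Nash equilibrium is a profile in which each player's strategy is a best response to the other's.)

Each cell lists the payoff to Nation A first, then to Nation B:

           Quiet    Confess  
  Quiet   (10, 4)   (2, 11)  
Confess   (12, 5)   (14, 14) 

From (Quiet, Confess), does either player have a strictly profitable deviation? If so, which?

Nation A at (Quiet, Confess) earns 2; deviating to Confess yields 14 — a strict improvement.
Nation B earns 11; deviating to Quiet yields 4 — not better.
Only Nation A has a strictly profitable deviation.

Nation A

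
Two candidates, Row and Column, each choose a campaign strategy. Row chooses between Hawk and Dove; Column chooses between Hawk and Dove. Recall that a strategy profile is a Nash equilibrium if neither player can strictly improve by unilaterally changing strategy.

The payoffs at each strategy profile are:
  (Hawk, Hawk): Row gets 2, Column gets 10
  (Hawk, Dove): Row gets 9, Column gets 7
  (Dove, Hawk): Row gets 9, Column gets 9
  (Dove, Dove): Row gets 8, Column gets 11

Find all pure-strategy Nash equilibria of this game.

(Hawk, Hawk): Row prefers Dove (9 > 2) — not an equilibrium.
(Hawk, Dove): Column prefers Hawk (10 > 7) — not an equilibrium.
(Dove, Hawk): Column prefers Dove (11 > 9) — not an equilibrium.
(Dove, Dove): Row prefers Hawk (9 > 8) — not an equilibrium.

none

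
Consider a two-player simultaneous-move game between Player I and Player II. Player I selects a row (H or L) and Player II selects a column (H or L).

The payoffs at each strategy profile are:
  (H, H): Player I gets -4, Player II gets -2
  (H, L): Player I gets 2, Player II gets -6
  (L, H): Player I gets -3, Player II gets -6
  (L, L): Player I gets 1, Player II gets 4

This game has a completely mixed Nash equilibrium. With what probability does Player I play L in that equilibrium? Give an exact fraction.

Let r be the probability that Player I plays H. In a completely mixed equilibrium, Player II must be indifferent between H and L.
Player II's expected payoff from H is −2r − 6(1−r); from L it is −6r + 4(1−r).
Setting these equal: 4r − 6 = −10r + 4, so r = 5/7.
Therefore Player I plays L with probability 1 − 5/7 = 2/7.

2/7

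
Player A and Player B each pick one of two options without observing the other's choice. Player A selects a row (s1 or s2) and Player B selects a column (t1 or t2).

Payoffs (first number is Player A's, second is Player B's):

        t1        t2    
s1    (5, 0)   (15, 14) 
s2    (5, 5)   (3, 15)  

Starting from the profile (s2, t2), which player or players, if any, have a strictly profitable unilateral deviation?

Player A

Player A at (s2, t2) earns 3; deviating to s1 yields 15 — a strict improvement.
Player B earns 15; deviating to t1 yields 5 — not better.
Only Player A has a strictly profitable deviation.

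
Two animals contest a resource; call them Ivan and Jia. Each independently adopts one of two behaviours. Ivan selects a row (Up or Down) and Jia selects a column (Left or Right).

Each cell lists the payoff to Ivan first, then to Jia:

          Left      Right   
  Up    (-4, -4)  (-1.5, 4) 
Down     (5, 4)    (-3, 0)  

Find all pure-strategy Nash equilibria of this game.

(Up, Left): Ivan prefers Down (5 > -4); Jia prefers Right (4 > -4) — not an equilibrium.
(Up, Right): Ivan gets -1.5 ≥ -3 from Down, and Jia gets 4 ≥ -4 from Left — Nash equilibrium.
(Down, Left): Ivan gets 5 ≥ -4 from Up, and Jia gets 4 ≥ 0 from Right — Nash equilibrium.
(Down, Right): Ivan prefers Up (-1.5 > -3); Jia prefers Left (4 > 0) — not an equilibrium.

(Up, Right) and (Down, Left)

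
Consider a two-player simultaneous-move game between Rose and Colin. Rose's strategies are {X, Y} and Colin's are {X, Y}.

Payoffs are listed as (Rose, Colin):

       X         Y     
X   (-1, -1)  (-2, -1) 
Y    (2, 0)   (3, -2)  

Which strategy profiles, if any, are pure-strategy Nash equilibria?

(Y, X)

(X, X): Rose prefers Y (2 > -1) — not an equilibrium.
(X, Y): Rose prefers Y (3 > -2) — not an equilibrium.
(Y, X): Rose gets 2 ≥ -1 from X, and Colin gets 0 ≥ -2 from Y — Nash equilibrium.
(Y, Y): Colin prefers X (0 > -2) — not an equilibrium.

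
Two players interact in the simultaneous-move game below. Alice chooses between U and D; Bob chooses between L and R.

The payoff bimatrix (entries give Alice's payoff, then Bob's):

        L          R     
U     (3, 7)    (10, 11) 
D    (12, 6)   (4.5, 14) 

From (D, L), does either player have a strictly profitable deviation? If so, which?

Bob

Alice at (D, L) earns 12; deviating to U yields 3 — not better.
Bob earns 6; deviating to R yields 14 — a strict improvement.
Only Bob has a strictly profitable deviation.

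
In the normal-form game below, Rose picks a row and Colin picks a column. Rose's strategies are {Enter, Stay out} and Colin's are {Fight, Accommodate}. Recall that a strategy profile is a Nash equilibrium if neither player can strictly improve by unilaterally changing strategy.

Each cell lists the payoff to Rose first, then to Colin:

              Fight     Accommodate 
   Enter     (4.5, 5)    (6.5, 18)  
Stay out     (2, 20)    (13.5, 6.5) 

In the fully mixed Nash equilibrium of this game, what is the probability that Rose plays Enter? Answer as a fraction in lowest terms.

27/53

Let x be the probability that Rose plays Enter. In a completely mixed equilibrium, Colin must be indifferent between Fight and Accommodate.
Colin's expected payoff from Fight is 5x + 20(1−x); from Accommodate it is 18x + 6.5(1−x).
Setting these equal: −15x + 20 = 11.5x + 6.5, so x = 27/53.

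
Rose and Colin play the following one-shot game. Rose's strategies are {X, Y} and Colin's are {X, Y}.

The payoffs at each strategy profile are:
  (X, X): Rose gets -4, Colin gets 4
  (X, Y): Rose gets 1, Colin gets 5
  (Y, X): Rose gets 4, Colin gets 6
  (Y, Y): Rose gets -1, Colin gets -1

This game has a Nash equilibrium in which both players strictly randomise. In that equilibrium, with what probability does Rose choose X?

7/8

Let x be the probability that Rose plays X. In a completely mixed equilibrium, Colin must be indifferent between X and Y.
Colin's expected payoff from X is 4x + 6(1−x); from Y it is 5x − (1−x).
Setting these equal: −2x + 6 = 6x − 1, so x = 7/8.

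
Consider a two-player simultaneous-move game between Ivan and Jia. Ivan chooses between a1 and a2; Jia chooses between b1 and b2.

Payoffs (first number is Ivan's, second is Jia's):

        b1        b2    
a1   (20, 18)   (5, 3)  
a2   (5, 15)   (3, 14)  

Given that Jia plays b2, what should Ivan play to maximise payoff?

a1

Against b2, Ivan earns 5 from a1 and 3 from a2.
So a1 is the best response.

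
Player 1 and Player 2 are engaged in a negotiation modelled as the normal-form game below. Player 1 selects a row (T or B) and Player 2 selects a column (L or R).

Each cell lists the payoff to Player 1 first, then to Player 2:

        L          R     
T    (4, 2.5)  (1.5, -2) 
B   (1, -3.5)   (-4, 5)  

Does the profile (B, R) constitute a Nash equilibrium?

At (B, R), Player 1 earns -4; switching to T would give 1.5, so Player 1 would deviate.
Player 2 earns 5; switching to L would give -3.5, so Player 2 has no profitable deviation.
Since at least one player can profitably deviate, this is not a Nash equilibrium.

No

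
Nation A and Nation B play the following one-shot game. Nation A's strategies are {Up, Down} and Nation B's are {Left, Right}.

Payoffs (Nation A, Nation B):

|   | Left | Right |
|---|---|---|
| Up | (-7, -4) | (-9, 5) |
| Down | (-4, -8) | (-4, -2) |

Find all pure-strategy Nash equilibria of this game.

(Up, Left): Nation A prefers Down (-4 > -7); Nation B prefers Right (5 > -4) — not an equilibrium.
(Up, Right): Nation A prefers Down (-4 > -9) — not an equilibrium.
(Down, Left): Nation B prefers Right (-2 > -8) — not an equilibrium.
(Down, Right): Nation A gets -4 ≥ -9 from Up, and Nation B gets -2 ≥ -8 from Left — Nash equilibrium.

(Down, Right)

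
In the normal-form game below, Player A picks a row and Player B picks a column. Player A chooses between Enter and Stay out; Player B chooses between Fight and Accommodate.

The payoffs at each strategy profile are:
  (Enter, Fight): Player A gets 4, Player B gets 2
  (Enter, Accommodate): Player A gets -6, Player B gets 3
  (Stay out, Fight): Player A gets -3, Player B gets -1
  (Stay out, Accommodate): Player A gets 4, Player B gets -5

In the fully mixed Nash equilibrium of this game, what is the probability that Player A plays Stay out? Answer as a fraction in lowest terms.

Let p be the probability that Player A plays Enter. In a completely mixed equilibrium, Player B must be indifferent between Fight and Accommodate.
Player B's expected payoff from Fight is 2p − (1−p); from Accommodate it is 3p − 5(1−p).
Setting these equal: 3p − 1 = 8p − 5, so p = 4/5.
Therefore Player A plays Stay out with probability 1 − 4/5 = 1/5.

1/5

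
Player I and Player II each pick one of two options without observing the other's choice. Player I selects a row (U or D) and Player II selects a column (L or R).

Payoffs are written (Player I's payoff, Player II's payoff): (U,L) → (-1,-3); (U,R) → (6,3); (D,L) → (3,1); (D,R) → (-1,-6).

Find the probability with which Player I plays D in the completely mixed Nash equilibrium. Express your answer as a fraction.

6/13

Let r be the probability that Player I plays U. In a completely mixed equilibrium, Player II must be indifferent between L and R.
Player II's expected payoff from L is −3r + (1−r); from R it is 3r − 6(1−r).
Setting these equal: −4r + 1 = 9r − 6, so r = 7/13.
Therefore Player I plays D with probability 1 − 7/13 = 6/13.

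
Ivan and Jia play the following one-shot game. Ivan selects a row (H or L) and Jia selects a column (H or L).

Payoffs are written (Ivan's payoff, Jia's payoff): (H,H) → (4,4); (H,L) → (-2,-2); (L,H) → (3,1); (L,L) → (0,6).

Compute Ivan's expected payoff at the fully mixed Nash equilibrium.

First find q, the probability Jia plays H, from Ivan's indifference between H and L: 4q − 2(1−q) = 3q, giving q = 2/3.
Since Ivan is indifferent in equilibrium, Ivan's expected payoff equals the payoff from either row against (2/3, 1/3). Using H: 4(2/3) − 2(1/3) = 2.

2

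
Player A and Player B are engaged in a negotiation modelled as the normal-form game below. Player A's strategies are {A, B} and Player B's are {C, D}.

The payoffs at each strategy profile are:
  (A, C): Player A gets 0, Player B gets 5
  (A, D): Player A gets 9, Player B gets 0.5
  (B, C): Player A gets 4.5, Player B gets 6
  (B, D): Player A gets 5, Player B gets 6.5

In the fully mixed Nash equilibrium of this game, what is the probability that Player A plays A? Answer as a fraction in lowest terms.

Let x be the probability that Player A plays A. In a completely mixed equilibrium, Player B must be indifferent between C and D.
Player B's expected payoff from C is 5x + 6(1−x); from D it is 0.5x + 6.5(1−x).
Setting these equal: −x + 6 = −6x + 6.5, so x = 1/10.

1/10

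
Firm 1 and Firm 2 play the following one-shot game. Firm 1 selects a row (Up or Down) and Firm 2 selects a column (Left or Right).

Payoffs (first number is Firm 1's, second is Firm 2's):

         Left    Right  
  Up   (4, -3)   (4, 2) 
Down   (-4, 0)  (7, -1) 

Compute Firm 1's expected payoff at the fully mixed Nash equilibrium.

4

First find q, the probability Firm 2 plays Left, from Firm 1's indifference between Up and Down: 4q + 4(1−q) = −4q + 7(1−q), giving q = 3/11.
Since Firm 1 is indifferent in equilibrium, Firm 1's expected payoff equals the payoff from either row against (3/11, 8/11). Using Up: 4(3/11) + 4(8/11) = 4.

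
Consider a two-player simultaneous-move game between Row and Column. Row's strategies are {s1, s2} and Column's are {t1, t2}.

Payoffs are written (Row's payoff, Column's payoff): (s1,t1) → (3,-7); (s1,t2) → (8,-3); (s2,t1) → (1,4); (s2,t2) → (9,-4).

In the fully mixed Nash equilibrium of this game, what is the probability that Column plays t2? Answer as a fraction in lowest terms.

Let q be the probability that Column plays t1. In a completely mixed equilibrium, Row must be indifferent between s1 and s2.
Row's expected payoff from s1 is 3q + 8(1−q); from s2 it is q + 9(1−q).
Setting these equal: −5q + 8 = −8q + 9, so q = 1/3.
Therefore Column plays t2 with probability 1 − 1/3 = 2/3.

2/3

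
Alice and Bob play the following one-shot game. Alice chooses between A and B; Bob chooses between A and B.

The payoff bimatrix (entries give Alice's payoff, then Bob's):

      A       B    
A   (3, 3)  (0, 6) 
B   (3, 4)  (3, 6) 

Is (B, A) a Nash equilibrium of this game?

At (B, A), Alice earns 3; switching to A would give 3, so Alice has no profitable deviation.
Bob earns 4; switching to B would give 6, so Bob would deviate.
Since at least one player can profitably deviate, this is not a Nash equilibrium.

No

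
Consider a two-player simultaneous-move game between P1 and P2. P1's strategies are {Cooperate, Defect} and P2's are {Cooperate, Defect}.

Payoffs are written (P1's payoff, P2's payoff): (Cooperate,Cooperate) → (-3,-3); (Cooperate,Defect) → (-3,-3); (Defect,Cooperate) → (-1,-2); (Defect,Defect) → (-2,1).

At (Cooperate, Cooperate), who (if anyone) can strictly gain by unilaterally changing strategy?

P1

P1 at (Cooperate, Cooperate) earns -3; deviating to Defect yields -1 — a strict improvement.
P2 earns -3; deviating to Defect yields -3 — not better.
Only P1 has a strictly profitable deviation.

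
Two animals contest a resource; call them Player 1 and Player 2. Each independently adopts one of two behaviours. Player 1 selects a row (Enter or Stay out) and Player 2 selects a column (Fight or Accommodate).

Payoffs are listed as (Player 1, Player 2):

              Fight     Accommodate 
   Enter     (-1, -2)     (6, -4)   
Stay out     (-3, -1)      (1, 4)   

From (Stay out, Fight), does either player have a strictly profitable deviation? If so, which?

Both

Player 1 at (Stay out, Fight) earns -3; deviating to Enter yields -1 — a strict improvement.
Player 2 earns -1; deviating to Accommodate yields 4 — a strict improvement.
Both Player 1 and Player 2 have strictly profitable deviations.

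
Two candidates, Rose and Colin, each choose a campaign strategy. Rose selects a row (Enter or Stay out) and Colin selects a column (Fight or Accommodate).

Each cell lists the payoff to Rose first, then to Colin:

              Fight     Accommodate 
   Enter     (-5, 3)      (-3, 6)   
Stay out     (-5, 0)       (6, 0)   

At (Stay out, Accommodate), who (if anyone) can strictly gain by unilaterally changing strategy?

Neither

Rose at (Stay out, Accommodate) earns 6; deviating to Enter yields -3 — not better.
Colin earns 0; deviating to Fight yields 0 — not better.
Neither player can strictly improve; the profile is a Nash equilibrium.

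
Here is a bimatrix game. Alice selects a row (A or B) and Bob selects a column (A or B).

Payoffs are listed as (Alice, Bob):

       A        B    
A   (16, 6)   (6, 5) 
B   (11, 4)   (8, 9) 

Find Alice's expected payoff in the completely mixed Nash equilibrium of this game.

62/7

First find y, the probability Bob plays A, from Alice's indifference between A and B: 16y + 6(1−y) = 11y + 8(1−y), giving y = 2/7.
Since Alice is indifferent in equilibrium, Alice's expected payoff equals the payoff from either row against (2/7, 5/7). Using A: 16(2/7) + 6(5/7) = 62/7.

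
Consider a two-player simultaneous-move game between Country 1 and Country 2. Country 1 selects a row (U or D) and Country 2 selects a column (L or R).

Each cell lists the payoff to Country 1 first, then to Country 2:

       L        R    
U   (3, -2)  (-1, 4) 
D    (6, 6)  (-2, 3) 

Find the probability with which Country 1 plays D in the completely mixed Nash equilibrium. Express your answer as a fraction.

2/3

Let p be the probability that Country 1 plays U. In a completely mixed equilibrium, Country 2 must be indifferent between L and R.
Country 2's expected payoff from L is −2p + 6(1−p); from R it is 4p + 3(1−p).
Setting these equal: −8p + 6 = p + 3, so p = 1/3.
Therefore Country 1 plays D with probability 1 − 1/3 = 2/3.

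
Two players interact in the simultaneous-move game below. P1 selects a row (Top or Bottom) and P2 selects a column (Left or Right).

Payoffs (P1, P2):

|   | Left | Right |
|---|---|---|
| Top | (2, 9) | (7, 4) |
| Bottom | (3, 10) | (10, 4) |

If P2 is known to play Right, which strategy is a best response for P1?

Bottom

Against Right, P1 earns 7 from Top and 10 from Bottom.
So Bottom is the best response.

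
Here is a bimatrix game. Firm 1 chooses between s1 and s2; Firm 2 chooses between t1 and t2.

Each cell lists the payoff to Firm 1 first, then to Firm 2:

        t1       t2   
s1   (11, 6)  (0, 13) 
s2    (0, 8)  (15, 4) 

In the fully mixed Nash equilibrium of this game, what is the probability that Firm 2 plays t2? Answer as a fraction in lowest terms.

Let q be the probability that Firm 2 plays t1. In a completely mixed equilibrium, Firm 1 must be indifferent between s1 and s2.
Firm 1's expected payoff from s1 is 11q; from s2 it is 15(1−q).
Setting these equal: 11q = −15q + 15, so q = 15/26.
Therefore Firm 2 plays t2 with probability 1 − 15/26 = 11/26.

11/26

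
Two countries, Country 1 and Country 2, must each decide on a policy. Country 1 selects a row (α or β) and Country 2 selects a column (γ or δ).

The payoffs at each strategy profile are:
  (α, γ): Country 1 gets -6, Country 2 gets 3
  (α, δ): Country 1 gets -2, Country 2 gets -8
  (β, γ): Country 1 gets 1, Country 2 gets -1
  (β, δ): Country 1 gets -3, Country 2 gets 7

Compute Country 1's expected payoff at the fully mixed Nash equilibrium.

-5/2

First find y, the probability Country 2 plays γ, from Country 1's indifference between α and β: −6y − 2(1−y) = y − 3(1−y), giving y = 1/8.
Since Country 1 is indifferent in equilibrium, Country 1's expected payoff equals the payoff from either row against (1/8, 7/8). Using α: −6(1/8) − 2(7/8) = -5/2.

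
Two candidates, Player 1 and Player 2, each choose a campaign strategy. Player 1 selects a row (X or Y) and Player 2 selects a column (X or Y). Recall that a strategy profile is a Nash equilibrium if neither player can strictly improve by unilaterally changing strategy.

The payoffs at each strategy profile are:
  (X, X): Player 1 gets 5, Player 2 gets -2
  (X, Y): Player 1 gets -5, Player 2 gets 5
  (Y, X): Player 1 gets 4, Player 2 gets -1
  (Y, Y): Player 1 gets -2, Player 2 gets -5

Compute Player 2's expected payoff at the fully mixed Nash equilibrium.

First find p, the probability Player 1 plays X, from Player 2's indifference between X and Y: −2p − (1−p) = 5p − 5(1−p), giving p = 4/11.
Since Player 2 is indifferent in equilibrium, Player 2's expected payoff equals the payoff from either column against (4/11, 7/11). Using X: −2(4/11) − (7/11) = -15/11.

-15/11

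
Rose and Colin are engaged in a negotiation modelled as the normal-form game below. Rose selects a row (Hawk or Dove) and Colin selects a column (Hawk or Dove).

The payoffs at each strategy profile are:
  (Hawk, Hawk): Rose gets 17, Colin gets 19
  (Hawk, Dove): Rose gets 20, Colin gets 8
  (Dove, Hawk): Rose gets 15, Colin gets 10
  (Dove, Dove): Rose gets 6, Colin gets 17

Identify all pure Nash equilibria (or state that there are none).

(Hawk, Hawk)

(Hawk, Hawk): Rose gets 17 ≥ 15 from Dove, and Colin gets 19 ≥ 8 from Dove — Nash equilibrium.
(Hawk, Dove): Colin prefers Hawk (19 > 8) — not an equilibrium.
(Dove, Hawk): Rose prefers Hawk (17 > 15); Colin prefers Dove (17 > 10) — not an equilibrium.
(Dove, Dove): Rose prefers Hawk (20 > 6) — not an equilibrium.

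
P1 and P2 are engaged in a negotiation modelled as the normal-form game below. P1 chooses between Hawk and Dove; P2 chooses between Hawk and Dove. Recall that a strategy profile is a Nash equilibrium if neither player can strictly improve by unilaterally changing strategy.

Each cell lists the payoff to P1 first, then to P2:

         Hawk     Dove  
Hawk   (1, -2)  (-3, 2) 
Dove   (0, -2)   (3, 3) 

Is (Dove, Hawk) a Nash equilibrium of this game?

No

At (Dove, Hawk), P1 earns 0; switching to Hawk would give 1, so P1 would deviate.
P2 earns -2; switching to Dove would give 3, so P2 would deviate.
Since at least one player can profitably deviate, this is not a Nash equilibrium.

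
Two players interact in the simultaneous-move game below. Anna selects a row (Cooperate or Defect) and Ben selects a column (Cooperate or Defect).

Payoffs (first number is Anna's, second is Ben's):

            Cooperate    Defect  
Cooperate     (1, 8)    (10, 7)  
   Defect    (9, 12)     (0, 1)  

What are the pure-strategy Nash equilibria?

(Defect, Cooperate)

(Cooperate, Cooperate): Anna prefers Defect (9 > 1) — not an equilibrium.
(Cooperate, Defect): Ben prefers Cooperate (8 > 7) — not an equilibrium.
(Defect, Cooperate): Anna gets 9 ≥ 1 from Cooperate, and Ben gets 12 ≥ 1 from Defect — Nash equilibrium.
(Defect, Defect): Anna prefers Cooperate (10 > 0); Ben prefers Cooperate (12 > 1) — not an equilibrium.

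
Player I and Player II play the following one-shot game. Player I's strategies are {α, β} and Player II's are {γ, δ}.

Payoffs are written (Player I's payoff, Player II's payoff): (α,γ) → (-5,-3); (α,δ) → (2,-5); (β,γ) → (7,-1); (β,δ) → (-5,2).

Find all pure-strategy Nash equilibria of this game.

none

(α, γ): Player I prefers β (7 > -5) — not an equilibrium.
(α, δ): Player II prefers γ (-3 > -5) — not an equilibrium.
(β, γ): Player II prefers δ (2 > -1) — not an equilibrium.
(β, δ): Player I prefers α (2 > -5) — not an equilibrium.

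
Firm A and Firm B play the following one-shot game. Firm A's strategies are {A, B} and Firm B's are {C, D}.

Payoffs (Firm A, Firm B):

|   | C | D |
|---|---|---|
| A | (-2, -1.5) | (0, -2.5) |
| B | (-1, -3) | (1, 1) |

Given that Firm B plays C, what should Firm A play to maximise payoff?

B

Against C, Firm A earns -2 from A and -1 from B.
So B is the best response.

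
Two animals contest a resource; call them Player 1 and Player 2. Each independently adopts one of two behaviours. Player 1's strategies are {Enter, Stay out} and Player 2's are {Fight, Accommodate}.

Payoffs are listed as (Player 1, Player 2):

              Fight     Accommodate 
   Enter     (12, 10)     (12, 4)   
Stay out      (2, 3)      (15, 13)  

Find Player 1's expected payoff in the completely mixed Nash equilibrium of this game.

First find q, the probability Player 2 plays Fight, from Player 1's indifference between Enter and Stay out: 12q + 12(1−q) = 2q + 15(1−q), giving q = 3/13.
Since Player 1 is indifferent in equilibrium, Player 1's expected payoff equals the payoff from either row against (3/13, 10/13). Using Enter: 12(3/13) + 12(10/13) = 12.

12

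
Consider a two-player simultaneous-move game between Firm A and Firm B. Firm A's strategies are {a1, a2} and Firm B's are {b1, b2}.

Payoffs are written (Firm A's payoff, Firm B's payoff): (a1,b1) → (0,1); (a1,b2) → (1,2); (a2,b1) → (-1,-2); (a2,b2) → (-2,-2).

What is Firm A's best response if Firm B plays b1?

a1

Against b1, Firm A earns 0 from a1 and -1 from a2.
So a1 is the best response.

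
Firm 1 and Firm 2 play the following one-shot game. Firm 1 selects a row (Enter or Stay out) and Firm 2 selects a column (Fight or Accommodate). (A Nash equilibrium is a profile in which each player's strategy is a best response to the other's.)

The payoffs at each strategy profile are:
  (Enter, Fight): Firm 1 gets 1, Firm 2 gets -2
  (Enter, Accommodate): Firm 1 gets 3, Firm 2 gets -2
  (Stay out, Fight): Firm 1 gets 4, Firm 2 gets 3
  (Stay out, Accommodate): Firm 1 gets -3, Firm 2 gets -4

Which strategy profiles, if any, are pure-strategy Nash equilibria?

(Enter, Fight): Firm 1 prefers Stay out (4 > 1) — not an equilibrium.
(Enter, Accommodate): Firm 1 gets 3 ≥ -3 from Stay out, and Firm 2 gets -2 ≥ -2 from Fight — Nash equilibrium.
(Stay out, Fight): Firm 1 gets 4 ≥ 1 from Enter, and Firm 2 gets 3 ≥ -4 from Accommodate — Nash equilibrium.
(Stay out, Accommodate): Firm 1 prefers Enter (3 > -3); Firm 2 prefers Fight (3 > -4) — not an equilibrium.

(Enter, Accommodate) and (Stay out, Fight)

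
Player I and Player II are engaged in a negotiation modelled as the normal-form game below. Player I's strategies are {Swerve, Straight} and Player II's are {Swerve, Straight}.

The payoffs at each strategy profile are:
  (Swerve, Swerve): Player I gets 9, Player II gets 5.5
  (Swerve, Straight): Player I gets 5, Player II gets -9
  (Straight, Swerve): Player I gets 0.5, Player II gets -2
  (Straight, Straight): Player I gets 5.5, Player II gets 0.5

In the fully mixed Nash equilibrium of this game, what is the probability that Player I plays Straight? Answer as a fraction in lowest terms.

29/34

Let r be the probability that Player I plays Swerve. In a completely mixed equilibrium, Player II must be indifferent between Swerve and Straight.
Player II's expected payoff from Swerve is 5.5r − 2(1−r); from Straight it is −9r + 0.5(1−r).
Setting these equal: 7.5r − 2 = −9.5r + 0.5, so r = 5/34.
Therefore Player I plays Straight with probability 1 − 5/34 = 29/34.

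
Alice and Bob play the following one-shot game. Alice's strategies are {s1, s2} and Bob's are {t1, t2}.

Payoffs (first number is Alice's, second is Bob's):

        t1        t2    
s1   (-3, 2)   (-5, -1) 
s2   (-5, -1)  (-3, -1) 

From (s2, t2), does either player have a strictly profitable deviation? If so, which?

Alice at (s2, t2) earns -3; deviating to s1 yields -5 — not better.
Bob earns -1; deviating to t1 yields -1 — not better.
Neither player can strictly improve; the profile is a Nash equilibrium.

Neither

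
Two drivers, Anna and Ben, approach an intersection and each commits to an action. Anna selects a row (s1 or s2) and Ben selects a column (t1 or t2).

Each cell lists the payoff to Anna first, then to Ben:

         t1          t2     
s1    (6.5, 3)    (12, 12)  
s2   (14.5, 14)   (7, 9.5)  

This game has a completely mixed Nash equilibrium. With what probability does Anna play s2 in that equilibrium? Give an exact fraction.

2/3

Let p be the probability that Anna plays s1. In a completely mixed equilibrium, Ben must be indifferent between t1 and t2.
Ben's expected payoff from t1 is 3p + 14(1−p); from t2 it is 12p + 9.5(1−p).
Setting these equal: −11p + 14 = 2.5p + 9.5, so p = 1/3.
Therefore Anna plays s2 with probability 1 − 1/3 = 2/3.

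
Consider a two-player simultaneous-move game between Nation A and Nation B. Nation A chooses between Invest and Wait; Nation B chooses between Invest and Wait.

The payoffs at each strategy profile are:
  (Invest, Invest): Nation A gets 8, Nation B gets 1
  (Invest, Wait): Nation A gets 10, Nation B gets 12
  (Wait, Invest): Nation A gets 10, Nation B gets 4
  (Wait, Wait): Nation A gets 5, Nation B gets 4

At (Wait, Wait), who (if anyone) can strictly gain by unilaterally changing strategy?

Nation A at (Wait, Wait) earns 5; deviating to Invest yields 10 — a strict improvement.
Nation B earns 4; deviating to Invest yields 4 — not better.
Only Nation A has a strictly profitable deviation.

Nation A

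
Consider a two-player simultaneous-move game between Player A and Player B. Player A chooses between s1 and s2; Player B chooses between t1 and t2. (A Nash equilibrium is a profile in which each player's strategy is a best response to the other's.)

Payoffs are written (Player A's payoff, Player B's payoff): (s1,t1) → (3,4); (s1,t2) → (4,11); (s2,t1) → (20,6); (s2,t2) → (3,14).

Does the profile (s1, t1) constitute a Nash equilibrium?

No

At (s1, t1), Player A earns 3; switching to s2 would give 20, so Player A would deviate.
Player B earns 4; switching to t2 would give 11, so Player B would deviate.
Since at least one player can profitably deviate, this is not a Nash equilibrium.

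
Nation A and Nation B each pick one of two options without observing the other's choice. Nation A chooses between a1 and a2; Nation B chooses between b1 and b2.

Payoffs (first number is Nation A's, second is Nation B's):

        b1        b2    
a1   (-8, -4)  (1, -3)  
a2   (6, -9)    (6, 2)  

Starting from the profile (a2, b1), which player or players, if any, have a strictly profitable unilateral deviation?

Nation B

Nation A at (a2, b1) earns 6; deviating to a1 yields -8 — not better.
Nation B earns -9; deviating to b2 yields 2 — a strict improvement.
Only Nation B has a strictly profitable deviation.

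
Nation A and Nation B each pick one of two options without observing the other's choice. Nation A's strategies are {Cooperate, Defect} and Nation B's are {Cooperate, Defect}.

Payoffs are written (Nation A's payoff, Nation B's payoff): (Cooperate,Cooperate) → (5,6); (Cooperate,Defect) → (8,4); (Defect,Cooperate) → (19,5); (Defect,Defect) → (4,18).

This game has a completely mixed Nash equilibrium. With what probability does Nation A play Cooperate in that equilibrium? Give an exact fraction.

13/15

Let p be the probability that Nation A plays Cooperate. In a completely mixed equilibrium, Nation B must be indifferent between Cooperate and Defect.
Nation B's expected payoff from Cooperate is 6p + 5(1−p); from Defect it is 4p + 18(1−p).
Setting these equal: p + 5 = −14p + 18, so p = 13/15.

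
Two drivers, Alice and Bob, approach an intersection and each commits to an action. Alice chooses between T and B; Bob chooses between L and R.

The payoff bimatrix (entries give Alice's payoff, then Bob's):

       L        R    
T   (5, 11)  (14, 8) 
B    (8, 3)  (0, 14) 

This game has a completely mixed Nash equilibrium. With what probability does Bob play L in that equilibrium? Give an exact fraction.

14/17

Let q be the probability that Bob plays L. In a completely mixed equilibrium, Alice must be indifferent between T and B.
Alice's expected payoff from T is 5q + 14(1−q); from B it is 8q.
Setting these equal: −9q + 14 = 8q, so q = 14/17.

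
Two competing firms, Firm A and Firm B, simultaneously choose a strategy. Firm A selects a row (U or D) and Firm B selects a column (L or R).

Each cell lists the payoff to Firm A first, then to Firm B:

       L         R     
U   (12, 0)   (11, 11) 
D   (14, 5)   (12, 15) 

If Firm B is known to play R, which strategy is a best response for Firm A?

D

Against R, Firm A earns 11 from U and 12 from D.
So D is the best response.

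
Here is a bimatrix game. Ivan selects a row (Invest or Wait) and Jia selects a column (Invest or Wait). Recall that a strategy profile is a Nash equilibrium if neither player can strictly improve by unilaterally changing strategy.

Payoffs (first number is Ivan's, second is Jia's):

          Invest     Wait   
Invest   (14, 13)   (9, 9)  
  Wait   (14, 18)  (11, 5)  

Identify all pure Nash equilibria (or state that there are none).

(Invest, Invest) and (Wait, Invest)

(Invest, Invest): Ivan gets 14 ≥ 14 from Wait, and Jia gets 13 ≥ 9 from Wait — Nash equilibrium.
(Invest, Wait): Ivan prefers Wait (11 > 9); Jia prefers Invest (13 > 9) — not an equilibrium.
(Wait, Invest): Ivan gets 14 ≥ 14 from Invest, and Jia gets 18 ≥ 5 from Wait — Nash equilibrium.
(Wait, Wait): Jia prefers Invest (18 > 5) — not an equilibrium.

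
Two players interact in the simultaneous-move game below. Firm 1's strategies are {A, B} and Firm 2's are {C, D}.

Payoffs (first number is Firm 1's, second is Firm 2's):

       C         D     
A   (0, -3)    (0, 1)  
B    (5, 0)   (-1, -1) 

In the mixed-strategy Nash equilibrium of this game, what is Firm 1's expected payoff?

0

First find y, the probability Firm 2 plays C, from Firm 1's indifference between A and B: 0 = 5y − (1−y), giving y = 1/6.
Since Firm 1 is indifferent in equilibrium, Firm 1's expected payoff equals the payoff from either row against (1/6, 5/6). Using A: 0 = 0.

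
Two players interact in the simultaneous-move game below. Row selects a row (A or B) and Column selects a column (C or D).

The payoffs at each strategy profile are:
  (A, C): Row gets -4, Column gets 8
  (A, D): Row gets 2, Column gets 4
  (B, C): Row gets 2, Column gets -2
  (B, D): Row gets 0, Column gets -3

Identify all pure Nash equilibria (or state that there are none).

(A, C): Row prefers B (2 > -4) — not an equilibrium.
(A, D): Column prefers C (8 > 4) — not an equilibrium.
(B, C): Row gets 2 ≥ -4 from A, and Column gets -2 ≥ -3 from D — Nash equilibrium.
(B, D): Row prefers A (2 > 0); Column prefers C (-2 > -3) — not an equilibrium.

(B, C)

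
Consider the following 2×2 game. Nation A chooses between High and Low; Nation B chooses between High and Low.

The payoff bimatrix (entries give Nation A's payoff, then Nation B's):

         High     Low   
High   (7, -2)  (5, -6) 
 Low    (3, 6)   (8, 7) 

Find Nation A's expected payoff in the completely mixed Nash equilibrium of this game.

41/7

First find y, the probability Nation B plays High, from Nation A's indifference between High and Low: 7y + 5(1−y) = 3y + 8(1−y), giving y = 3/7.
Since Nation A is indifferent in equilibrium, Nation A's expected payoff equals the payoff from either row against (3/7, 4/7). Using High: 7(3/7) + 5(4/7) = 41/7.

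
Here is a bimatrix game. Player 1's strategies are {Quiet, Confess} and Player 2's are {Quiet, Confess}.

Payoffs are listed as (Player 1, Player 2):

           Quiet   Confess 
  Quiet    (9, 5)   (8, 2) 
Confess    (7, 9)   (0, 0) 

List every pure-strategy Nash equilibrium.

(Quiet, Quiet): Player 1 gets 9 ≥ 7 from Confess, and Player 2 gets 5 ≥ 2 from Confess — Nash equilibrium.
(Quiet, Confess): Player 2 prefers Quiet (5 > 2) — not an equilibrium.
(Confess, Quiet): Player 1 prefers Quiet (9 > 7) — not an equilibrium.
(Confess, Confess): Player 1 prefers Quiet (8 > 0); Player 2 prefers Quiet (9 > 0) — not an equilibrium.

(Quiet, Quiet)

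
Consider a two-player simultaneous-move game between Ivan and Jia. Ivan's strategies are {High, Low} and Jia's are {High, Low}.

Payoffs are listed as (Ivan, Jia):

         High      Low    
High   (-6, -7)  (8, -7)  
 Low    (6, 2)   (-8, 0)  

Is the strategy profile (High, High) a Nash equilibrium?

At (High, High), Ivan earns -6; switching to Low would give 6, so Ivan would deviate.
Jia earns -7; switching to Low would give -7, so Jia has no profitable deviation.
Since at least one player can profitably deviate, this is not a Nash equilibrium.

No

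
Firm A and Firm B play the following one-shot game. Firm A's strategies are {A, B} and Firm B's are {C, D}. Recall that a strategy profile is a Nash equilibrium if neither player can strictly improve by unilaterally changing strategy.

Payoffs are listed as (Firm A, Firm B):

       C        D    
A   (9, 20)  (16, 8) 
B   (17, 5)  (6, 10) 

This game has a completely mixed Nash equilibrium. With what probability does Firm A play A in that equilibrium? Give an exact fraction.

5/17

Let p be the probability that Firm A plays A. In a completely mixed equilibrium, Firm B must be indifferent between C and D.
Firm B's expected payoff from C is 20p + 5(1−p); from D it is 8p + 10(1−p).
Setting these equal: 15p + 5 = −2p + 10, so p = 5/17.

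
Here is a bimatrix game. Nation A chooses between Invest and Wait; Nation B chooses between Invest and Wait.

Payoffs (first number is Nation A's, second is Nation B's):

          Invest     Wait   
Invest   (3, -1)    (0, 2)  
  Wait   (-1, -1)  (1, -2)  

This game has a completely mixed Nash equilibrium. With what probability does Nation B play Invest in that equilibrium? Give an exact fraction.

1/5

Let y be the probability that Nation B plays Invest. In a completely mixed equilibrium, Nation A must be indifferent between Invest and Wait.
Nation A's expected payoff from Invest is 3y; from Wait it is −y + (1−y).
Setting these equal: 3y = −2y + 1, so y = 1/5.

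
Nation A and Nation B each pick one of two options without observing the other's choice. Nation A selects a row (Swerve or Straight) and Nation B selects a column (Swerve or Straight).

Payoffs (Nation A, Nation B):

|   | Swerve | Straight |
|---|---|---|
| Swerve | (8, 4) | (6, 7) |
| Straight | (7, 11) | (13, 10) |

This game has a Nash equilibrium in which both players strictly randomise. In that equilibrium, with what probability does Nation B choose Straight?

Let q be the probability that Nation B plays Swerve. In a completely mixed equilibrium, Nation A must be indifferent between Swerve and Straight.
Nation A's expected payoff from Swerve is 8q + 6(1−q); from Straight it is 7q + 13(1−q).
Setting these equal: 2q + 6 = −6q + 13, so q = 7/8.
Therefore Nation B plays Straight with probability 1 − 7/8 = 1/8.

1/8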